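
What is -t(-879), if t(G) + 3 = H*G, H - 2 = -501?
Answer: -438618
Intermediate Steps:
H = -499 (H = 2 - 501 = -499)
t(G) = -3 - 499*G
-t(-879) = -(-3 - 499*(-879)) = -(-3 + 438621) = -1*438618 = -438618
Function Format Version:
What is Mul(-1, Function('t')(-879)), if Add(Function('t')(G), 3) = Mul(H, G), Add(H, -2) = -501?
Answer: -438618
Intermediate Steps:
H = -499 (H = Add(2, -501) = -499)
Function('t')(G) = Add(-3, Mul(-499, G))
Mul(-1, Function('t')(-879)) = Mul(-1, Add(-3, Mul(-499, -879))) = Mul(-1, Add(-3, 438621)) = Mul(-1, 438618) = -438618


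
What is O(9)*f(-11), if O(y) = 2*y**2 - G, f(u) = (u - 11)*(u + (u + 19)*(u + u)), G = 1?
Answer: 662354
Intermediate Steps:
f(u) = (-11 + u)*(u + 2*u*(19 + u)) (f(u) = (-11 + u)*(u + (19 + u)*(2*u)) = (-11 + u)*(u + 2*u*(19 + u)))
O(y) = -1 + 2*y**2 (O(y) = 2*y**2 - 1*1 = 2*y**2 - 1 = -1 + 2*y**2)
O(9)*f(-11) = (-1 + 2*9**2)*(-11*(-429 + 2*(-11)**2 + 17*(-11))) = (-1 + 2*81)*(-11*(-429 + 2*121 - 187)) = (-1 + 162)*(-11*(-429 + 242 - 187)) = 161*(-11*(-374)) = 161*4114 = 662354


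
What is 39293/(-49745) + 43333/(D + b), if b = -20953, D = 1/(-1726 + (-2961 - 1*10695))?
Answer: -45821536961241/16032766093015 ≈ -2.8580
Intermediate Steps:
D = -1/15382 (D = 1/(-1726 + (-2961 - 10695)) = 1/(-1726 - 13656) = 1/(-15382) = -1/15382 ≈ -6.5011e-5)
39293/(-49745) + 43333/(D + b) = 39293/(-49745) + 43333/(-1/15382 - 20953) = 39293*(-1/49745) + 43333/(-322299047/15382) = -39293/49745 + 43333*(-15382/322299047) = -39293/49745 - 666548206/322299047 = -45821536961241/16032766093015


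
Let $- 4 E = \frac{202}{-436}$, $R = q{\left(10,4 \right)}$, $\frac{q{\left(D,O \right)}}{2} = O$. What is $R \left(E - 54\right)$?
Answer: $- \frac{46987}{109} \approx -431.07$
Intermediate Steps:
$q{\left(D,O \right)} = 2 O$
$R = 8$ ($R = 2 \cdot 4 = 8$)
$E = \frac{101}{872}$ ($E = - \frac{202 \frac{1}{-436}}{4} = - \frac{202 \left(- \frac{1}{436}\right)}{4} = \left(- \frac{1}{4}\right) \left(- \frac{101}{218}\right) = \frac{101}{872} \approx 0.11583$)
$R \left(E - 54\right) = 8 \left(\frac{101}{872} - 54\right) = 8 \left(- \frac{46987}{872}\right) = - \frac{46987}{109}$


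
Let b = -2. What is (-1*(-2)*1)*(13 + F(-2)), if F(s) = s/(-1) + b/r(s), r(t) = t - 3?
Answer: 154/5 ≈ 30.800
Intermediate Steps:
r(t) = -3 + t
F(s) = -s - 2/(-3 + s) (F(s) = s/(-1) - 2/(-3 + s) = s*(-1) - 2/(-3 + s) = -s - 2/(-3 + s))
(-1*(-2)*1)*(13 + F(-2)) = (-1*(-2)*1)*(13 + (-2 - 1*(-2)*(-3 - 2))/(-3 - 2)) = (2*1)*(13 + (-2 - 1*(-2)*(-5))/(-5)) = 2*(13 - (-2 - 10)/5) = 2*(13 - 1/5*(-12)) = 2*(13 + 12/5) = 2*(77/5) = 154/5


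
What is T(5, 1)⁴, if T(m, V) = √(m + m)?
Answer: 100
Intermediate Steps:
T(m, V) = √2*√m (T(m, V) = √(2*m) = √2*√m)
T(5, 1)⁴ = (√2*√5)⁴ = (√10)⁴ = 100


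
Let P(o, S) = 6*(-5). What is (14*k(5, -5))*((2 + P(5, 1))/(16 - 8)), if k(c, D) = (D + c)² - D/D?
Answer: 49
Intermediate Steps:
k(c, D) = -1 + (D + c)² (k(c, D) = (D + c)² - 1*1 = (D + c)² - 1 = -1 + (D + c)²)
P(o, S) = -30
(14*k(5, -5))*((2 + P(5, 1))/(16 - 8)) = (14*(-1 + (-5 + 5)²))*((2 - 30)/(16 - 8)) = (14*(-1 + 0²))*(-28/8) = (14*(-1 + 0))*(-28*⅛) = (14*(-1))*(-7/2) = -14*(-7/2) = 49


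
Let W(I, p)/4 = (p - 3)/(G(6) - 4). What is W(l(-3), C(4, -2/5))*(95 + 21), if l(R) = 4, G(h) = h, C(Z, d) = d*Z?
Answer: -5336/5 ≈ -1067.2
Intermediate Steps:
C(Z, d) = Z*d
W(I, p) = -6 + 2*p (W(I, p) = 4*((p - 3)/(6 - 4)) = 4*((-3 + p)/2) = 4*((-3 + p)*(1/2)) = 4*(-3/2 + p/2) = -6 + 2*p)
W(l(-3), C(4, -2/5))*(95 + 21) = (-6 + 2*(4*(-2/5)))*(95 + 21) = (-6 + 2*(4*(-2*1/5)))*116 = (-6 + 2*(4*(-2/5)))*116 = (-6 + 2*(-8/5))*116 = (-6 - 16/5)*116 = -46/5*116 = -5336/5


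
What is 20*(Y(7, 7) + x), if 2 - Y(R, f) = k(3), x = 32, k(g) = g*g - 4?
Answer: 580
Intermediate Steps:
k(g) = -4 + g**2 (k(g) = g**2 - 4 = -4 + g**2)
Y(R, f) = -3 (Y(R, f) = 2 - (-4 + 3**2) = 2 - (-4 + 9) = 2 - 1*5 = 2 - 5 = -3)
20*(Y(7, 7) + x) = 20*(-3 + 32) = 20*29 = 580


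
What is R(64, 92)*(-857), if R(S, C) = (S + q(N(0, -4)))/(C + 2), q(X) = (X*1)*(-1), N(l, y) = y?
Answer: -29138/47 ≈ -619.96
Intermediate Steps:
q(X) = -X (q(X) = X*(-1) = -X)
R(S, C) = (4 + S)/(2 + C) (R(S, C) = (S - 1*(-4))/(C + 2) = (S + 4)/(2 + C) = (4 + S)/(2 + C))
R(64, 92)*(-857) = ((4 + 64)/(2 + 92))*(-857) = (68/94)*(-857) = ((1/94)*68)*(-857) = (34/47)*(-857) = -29138/47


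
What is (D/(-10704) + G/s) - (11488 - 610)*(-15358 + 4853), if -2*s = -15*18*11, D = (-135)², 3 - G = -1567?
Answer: 121095053605517/1059696 ≈ 1.1427e+8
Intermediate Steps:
G = 1570 (G = 3 - 1*(-1567) = 3 + 1567 = 1570)
D = 18225
s = 1485 (s = -(-15*18)*11/2 = -(-135)*11 = -½*(-2970) = 1485)
(D/(-10704) + G/s) - (11488 - 610)*(-15358 + 4853) = (18225/(-10704) + 1570/1485) - (11488 - 610)*(-15358 + 4853) = (18225*(-1/10704) + 1570*(1/1485)) - 10878*(-10505) = (-6075/3568 + 314/297) - 1*(-114273390) = -683923/1059696 + 114273390 = 121095053605517/1059696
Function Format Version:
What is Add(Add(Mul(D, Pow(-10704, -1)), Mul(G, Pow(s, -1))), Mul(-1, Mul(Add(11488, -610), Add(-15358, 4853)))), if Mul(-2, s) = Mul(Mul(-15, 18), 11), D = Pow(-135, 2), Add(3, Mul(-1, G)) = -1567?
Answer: Rational(121095053605517, 1059696) ≈ 1.1427e+8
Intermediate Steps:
G = 1570 (G = Add(3, Mul(-1, -1567)) = Add(3, 1567) = 1570)
D = 18225
s = 1485 (s = Mul(Rational(-1, 2), Mul(Mul(-15, 18), 11)) = Mul(Rational(-1, 2), Mul(-270, 11)) = Mul(Rational(-1, 2), -2970) = 1485)
Add(Add(Mul(D, Pow(-10704, -1)), Mul(G, Pow(s, -1))), Mul(-1, Mul(Add(11488, -610), Add(-15358, 4853)))) = Add(Add(Mul(18225, Pow(-10704, -1)), Mul(1570, Pow(1485, -1))), Mul(-1, Mul(Add(11488, -610), Add(-15358, 4853)))) = Add(Add(Mul(18225, Rational(-1, 10704)), Mul(1570, Rational(1, 1485))), Mul(-1, Mul(10878, -10505))) = Add(Add(Rational(-6075, 3568), Rational(314, 297)), Mul(-1, -114273390)) = Add(Rational(-683923, 1059696), 114273390) = Rational(121095053605517, 1059696)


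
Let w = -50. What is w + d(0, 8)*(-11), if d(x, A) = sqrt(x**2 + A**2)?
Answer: -138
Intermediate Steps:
d(x, A) = sqrt(A**2 + x**2)
w + d(0, 8)*(-11) = -50 + sqrt(8**2 + 0**2)*(-11) = -50 + sqrt(64 + 0)*(-11) = -50 + sqrt(64)*(-11) = -50 + 8*(-11) = -50 - 88 = -138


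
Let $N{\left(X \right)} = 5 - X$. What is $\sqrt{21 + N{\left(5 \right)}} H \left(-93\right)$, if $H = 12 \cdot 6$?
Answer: $- 6696 \sqrt{21} \approx -30685.0$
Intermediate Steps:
$H = 72$
$\sqrt{21 + N{\left(5 \right)}} H \left(-93\right) = \sqrt{21 + \left(5 - 5\right)} 72 \left(-93\right) = \sqrt{21 + 0} \cdot 72 \left(-93\right) = \sqrt{21} \cdot 72 \left(-93\right) = 72 \sqrt{21} \left(-93\right) = - 6696 \sqrt{21}$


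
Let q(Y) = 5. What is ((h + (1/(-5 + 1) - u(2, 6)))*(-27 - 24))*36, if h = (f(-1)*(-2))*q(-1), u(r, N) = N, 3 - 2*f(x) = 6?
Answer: -16065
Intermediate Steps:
f(x) = -3/2 (f(x) = 3/2 - 1/2*6 = 3/2 - 3 = -3/2)
h = 15 (h = -3/2*(-2)*5 = 3*5 = 15)
((h + (1/(-5 + 1) - u(2, 6)))*(-27 - 24))*36 = ((15 + (1/(-5 + 1) - 1*6))*(-27 - 24))*36 = ((15 + (1/(-4) - 6))*(-51))*36 = ((15 + (-1/4 - 6))*(-51))*36 = ((15 - 25/4)*(-51))*36 = ((35/4)*(-51))*36 = -1785/4*36 = -16065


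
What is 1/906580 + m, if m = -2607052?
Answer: -2363501202159/906580 ≈ -2.6071e+6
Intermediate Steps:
1/906580 + m = 1/906580 - 2607052 = -2363501202159/906580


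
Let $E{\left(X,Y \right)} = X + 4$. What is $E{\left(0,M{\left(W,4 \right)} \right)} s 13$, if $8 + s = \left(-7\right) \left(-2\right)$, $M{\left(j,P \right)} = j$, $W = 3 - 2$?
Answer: $312$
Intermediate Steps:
$W = 1$
$s = 6$ ($s = -8 - -14 = -8 + 14 = 6$)
$E{\left(X,Y \right)} = 4 + X$
$E{\left(0,M{\left(W,4 \right)} \right)} s 13 = \left(4 + 0\right) 6 \cdot 13 = 4 \cdot 6 \cdot 13 = 24 \cdot 13 = 312$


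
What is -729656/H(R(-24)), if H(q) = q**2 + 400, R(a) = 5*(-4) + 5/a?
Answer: -420281856/465625 ≈ -902.62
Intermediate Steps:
R(a) = -20 + 5/a
H(q) = 400 + q**2
-729656/H(R(-24)) = -729656/(400 + (-20 + 5/(-24))**2) = -729656/(400 + (-20 + 5*(-1/24))**2) = -729656/(400 + (-20 - 5/24)**2) = -729656/(400 + (-485/24)**2) = -729656/(400 + 235225/576) = -729656/465625/576 = -729656*576/465625 = -420281856/465625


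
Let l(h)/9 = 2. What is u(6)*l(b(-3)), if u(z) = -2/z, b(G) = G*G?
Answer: -6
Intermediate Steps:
b(G) = G²
l(h) = 18 (l(h) = 9*2 = 18)
u(6)*l(b(-3)) = -2/6*18 = -2*⅙*18 = -⅓*18 = -6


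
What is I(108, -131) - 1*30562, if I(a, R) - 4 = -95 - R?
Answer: -30522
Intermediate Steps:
I(a, R) = -91 - R (I(a, R) = 4 + (-95 - R) = -91 - R)
I(108, -131) - 1*30562 = (-91 - 1*(-131)) - 1*30562 = (-91 + 131) - 30562 = 40 - 30562 = -30522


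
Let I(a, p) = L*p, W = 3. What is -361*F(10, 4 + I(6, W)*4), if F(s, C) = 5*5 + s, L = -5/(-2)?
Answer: -12635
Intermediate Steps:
L = 5/2 (L = -5*(-½) = 5/2 ≈ 2.5000)
I(a, p) = 5*p/2
F(s, C) = 25 + s
-361*F(10, 4 + I(6, W)*4) = -361*(25 + 10) = -361*35 = -12635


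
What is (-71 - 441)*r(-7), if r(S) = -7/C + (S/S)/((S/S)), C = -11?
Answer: -9216/11 ≈ -837.82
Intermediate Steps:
r(S) = 18/11 (r(S) = -7/(-11) + (S/S)/((S/S)) = -7*(-1/11) + 1/1 = 7/11 + 1*1 = 7/11 + 1 = 18/11)
(-71 - 441)*r(-7) = (-71 - 441)*(18/11) = -512*18/11 = -9216/11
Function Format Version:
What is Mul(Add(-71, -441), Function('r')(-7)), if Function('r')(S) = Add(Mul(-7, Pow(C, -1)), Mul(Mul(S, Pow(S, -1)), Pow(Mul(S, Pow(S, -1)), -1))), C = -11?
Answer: Rational(-9216, 11) ≈ -837.82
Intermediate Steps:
Function('r')(S) = Rational(18, 11) (Function('r')(S) = Add(Mul(-7, Pow(-11, -1)), Mul(Mul(S, Pow(S, -1)), Pow(Mul(S, Pow(S, -1)), -1))) = Add(Mul(-7, Rational(-1, 11)), Mul(1, Pow(1, -1))) = Add(Rational(7, 11), Mul(1, 1)) = Add(Rational(7, 11), 1) = Rational(18, 11))
Mul(Add(-71, -441), Function('r')(-7)) = Mul(Add(-71, -441), Rational(18, 11)) = Mul(-512, Rational(18, 11)) = Rational(-9216, 11)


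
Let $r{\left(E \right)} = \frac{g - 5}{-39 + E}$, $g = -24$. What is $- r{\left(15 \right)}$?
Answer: $- \frac{29}{24} \approx -1.2083$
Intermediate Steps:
$r{\left(E \right)} = - \frac{29}{-39 + E}$ ($r{\left(E \right)} = \frac{-24 - 5}{-39 + E} = - \frac{29}{-39 + E}$)
$- r{\left(15 \right)} = - \frac{-29}{-39 + 15} = - \frac{-29}{-24} = - \frac{\left(-29\right) \left(-1\right)}{24} = \left(-1\right) \frac{29}{24} = - \frac{29}{24}$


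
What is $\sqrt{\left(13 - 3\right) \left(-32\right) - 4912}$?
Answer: $4 i \sqrt{327} \approx 72.333 i$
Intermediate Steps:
$\sqrt{\left(13 - 3\right) \left(-32\right) - 4912} = \sqrt{10 \left(-32\right) - 4912} = \sqrt{-320 - 4912} = \sqrt{-5232} = 4 i \sqrt{327}$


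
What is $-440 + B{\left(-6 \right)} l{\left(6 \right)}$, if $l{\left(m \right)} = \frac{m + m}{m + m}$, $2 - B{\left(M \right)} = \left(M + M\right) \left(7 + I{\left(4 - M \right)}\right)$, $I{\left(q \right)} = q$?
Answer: $-234$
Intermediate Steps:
$B{\left(M \right)} = 2 - 2 M \left(11 - M\right)$ ($B{\left(M \right)} = 2 - \left(M + M\right) \left(7 - \left(-4 + M\right)\right) = 2 - 2 M \left(11 - M\right)$)
$l{\left(m \right)} = 1$ ($l{\left(m \right)} = \frac{2 m}{2 m} = 2 m \frac{1}{2 m} = 1$)
$-440 + B{\left(-6 \right)} l{\left(6 \right)} = -440 + \left(2 - -132 + 2 \left(-6\right)^{2}\right) 1 = -440 + \left(2 + 132 + 2 \cdot 36\right) 1 = -440 + \left(2 + 132 + 72\right) 1 = -440 + 206 \cdot 1 = -440 + 206 = -234$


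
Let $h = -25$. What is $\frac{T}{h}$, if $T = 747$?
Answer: $- \frac{747}{25} \approx -29.88$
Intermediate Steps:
$\frac{T}{h} = \frac{747}{-25} = 747 \left(- \frac{1}{25}\right) = - \frac{747}{25}$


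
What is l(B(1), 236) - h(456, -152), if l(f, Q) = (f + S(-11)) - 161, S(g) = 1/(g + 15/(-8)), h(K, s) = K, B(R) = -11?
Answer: -64692/103 ≈ -628.08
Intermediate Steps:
S(g) = 1/(-15/8 + g) (S(g) = 1/(g + 15*(-⅛)) = 1/(g - 15/8) = 1/(-15/8 + g))
l(f, Q) = -16591/103 + f (l(f, Q) = (f + 8/(-15 + 8*(-11))) - 161 = (f + 8/(-15 - 88)) - 161 = (f + 8/(-103)) - 161 = (f + 8*(-1/103)) - 161 = (f - 8/103) - 161 = (-8/103 + f) - 161 = -16591/103 + f)
l(B(1), 236) - h(456, -152) = (-16591/103 - 11) - 1*456 = -17724/103 - 456 = -64692/103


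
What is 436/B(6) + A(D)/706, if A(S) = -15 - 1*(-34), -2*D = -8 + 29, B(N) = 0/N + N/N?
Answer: 307835/706 ≈ 436.03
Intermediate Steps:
B(N) = 1 (B(N) = 0 + 1 = 1)
D = -21/2 (D = -(-8 + 29)/2 = -1/2*21 = -21/2 ≈ -10.500)
A(S) = 19 (A(S) = -15 + 34 = 19)
436/B(6) + A(D)/706 = 436/1 + 19/706 = 436*1 + 19*(1/706) = 436 + 19/706 = 307835/706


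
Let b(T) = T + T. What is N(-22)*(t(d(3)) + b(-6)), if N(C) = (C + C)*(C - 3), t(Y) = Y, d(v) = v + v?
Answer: -6600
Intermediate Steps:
d(v) = 2*v
N(C) = 2*C*(-3 + C) (N(C) = (2*C)*(-3 + C) = 2*C*(-3 + C))
b(T) = 2*T
N(-22)*(t(d(3)) + b(-6)) = (2*(-22)*(-3 - 22))*(2*3 + 2*(-6)) = (2*(-22)*(-25))*(6 - 12) = 1100*(-6) = -6600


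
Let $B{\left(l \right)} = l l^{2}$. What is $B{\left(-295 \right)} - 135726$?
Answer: $-25808101$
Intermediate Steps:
$B{\left(l \right)} = l^{3}$
$B{\left(-295 \right)} - 135726 = \left(-295\right)^{3} - 135726 = -25672375 - 135726 = -25808101$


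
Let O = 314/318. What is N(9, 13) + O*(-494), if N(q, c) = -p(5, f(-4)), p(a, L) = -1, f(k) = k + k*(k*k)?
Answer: -77399/159 ≈ -486.79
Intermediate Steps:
f(k) = k + k**3 (f(k) = k + k*k**2 = k + k**3)
O = 157/159 (O = 314*(1/318) = 157/159 ≈ 0.98742)
N(q, c) = 1 (N(q, c) = -1*(-1) = 1)
N(9, 13) + O*(-494) = 1 + (157/159)*(-494) = 1 - 77558/159 = -77399/159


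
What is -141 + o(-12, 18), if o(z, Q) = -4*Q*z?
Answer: 723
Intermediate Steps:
o(z, Q) = -4*Q*z
-141 + o(-12, 18) = -141 - 4*18*(-12) = -141 + 864 = 723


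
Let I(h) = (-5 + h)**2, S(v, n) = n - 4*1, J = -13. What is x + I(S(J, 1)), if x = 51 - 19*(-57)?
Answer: 1198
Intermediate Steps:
S(v, n) = -4 + n (S(v, n) = n - 4 = -4 + n)
x = 1134 (x = 51 + 1083 = 1134)
x + I(S(J, 1)) = 1134 + (-5 + (-4 + 1))**2 = 1134 + (-5 - 3)**2 = 1134 + (-8)**2 = 1134 + 64 = 1198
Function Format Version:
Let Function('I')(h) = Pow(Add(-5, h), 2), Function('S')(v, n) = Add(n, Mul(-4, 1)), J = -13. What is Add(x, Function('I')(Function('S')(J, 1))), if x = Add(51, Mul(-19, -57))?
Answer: 1198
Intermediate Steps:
Function('S')(v, n) = Add(-4, n) (Function('S')(v, n) = Add(n, -4) = Add(-4, n))
x = 1134 (x = Add(51, 1083) = 1134)
Add(x, Function('I')(Function('S')(J, 1))) = Add(1134, Pow(Add(-5, Add(-4, 1)), 2)) = Add(1134, Pow(Add(-5, -3), 2)) = Add(1134, Pow(-8, 2)) = Add(1134, 64) = 1198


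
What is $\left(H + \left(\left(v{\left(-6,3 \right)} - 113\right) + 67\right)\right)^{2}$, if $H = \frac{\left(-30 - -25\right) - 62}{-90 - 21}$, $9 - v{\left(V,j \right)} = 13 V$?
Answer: $\frac{21325924}{12321} \approx 1730.9$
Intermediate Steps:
$v{\left(V,j \right)} = 9 - 13 V$
$H = \frac{67}{111}$ ($H = \frac{\left(-30 + 25\right) - 62}{-111} = \left(-5 - 62\right) \left(- \frac{1}{111}\right) = \left(-67\right) \left(- \frac{1}{111}\right) = \frac{67}{111} \approx 0.6036$)
$\left(H + \left(\left(v{\left(-6,3 \right)} - 113\right) + 67\right)\right)^{2} = \left(\frac{67}{111} + \left(\left(\left(9 - -78\right) - 113\right) + 67\right)\right)^{2} = \left(\frac{67}{111} + \left(\left(\left(9 + 78\right) - 113\right) + 67\right)\right)^{2} = \left(\frac{67}{111} + \left(\left(87 - 113\right) + 67\right)\right)^{2} = \left(\frac{67}{111} + \left(-26 + 67\right)\right)^{2} = \left(\frac{67}{111} + 41\right)^{2} = \left(\frac{4618}{111}\right)^{2} = \frac{21325924}{12321}$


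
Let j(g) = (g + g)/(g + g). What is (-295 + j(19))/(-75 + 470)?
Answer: -294/395 ≈ -0.74430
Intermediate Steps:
j(g) = 1 (j(g) = (2*g)/((2*g)) = (2*g)*(1/(2*g)) = 1)
(-295 + j(19))/(-75 + 470) = (-295 + 1)/(-75 + 470) = -294/395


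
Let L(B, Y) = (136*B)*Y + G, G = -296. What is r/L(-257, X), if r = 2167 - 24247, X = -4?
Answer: -920/5813 ≈ -0.15827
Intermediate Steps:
L(B, Y) = -296 + 136*B*Y (L(B, Y) = (136*B)*Y - 296 = 136*B*Y - 296 = -296 + 136*B*Y)
r = -22080
r/L(-257, X) = -22080/(-296 + 136*(-257)*(-4)) = -22080/(-296 + 139808) = -22080/139512 = -22080*1/139512 = -920/5813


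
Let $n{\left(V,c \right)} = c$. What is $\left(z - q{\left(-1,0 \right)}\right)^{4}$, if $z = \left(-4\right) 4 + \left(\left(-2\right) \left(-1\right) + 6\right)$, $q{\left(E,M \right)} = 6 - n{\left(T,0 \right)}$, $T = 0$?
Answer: $38416$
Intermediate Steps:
$q{\left(E,M \right)} = 6$ ($q{\left(E,M \right)} = 6 - 0 = 6 + 0 = 6$)
$z = -8$ ($z = -16 + \left(2 + 6\right) = -16 + 8 = -8$)
$\left(z - q{\left(-1,0 \right)}\right)^{4} = \left(-8 - 6\right)^{4} = \left(-14\right)^{4} = 38416$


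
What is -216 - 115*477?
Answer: -55071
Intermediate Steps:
-216 - 115*477 = -216 - 54855 = -55071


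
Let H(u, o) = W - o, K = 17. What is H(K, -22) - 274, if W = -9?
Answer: -261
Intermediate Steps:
H(u, o) = -9 - o
H(K, -22) - 274 = (-9 - 1*(-22)) - 274 = (-9 + 22) - 274 = 13 - 274 = -261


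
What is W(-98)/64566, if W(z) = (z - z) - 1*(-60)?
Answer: 10/10761 ≈ 0.00092928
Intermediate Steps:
W(z) = 60 (W(z) = 0 + 60 = 60)
W(-98)/64566 = 60/64566 = 60*(1/64566) = 10/10761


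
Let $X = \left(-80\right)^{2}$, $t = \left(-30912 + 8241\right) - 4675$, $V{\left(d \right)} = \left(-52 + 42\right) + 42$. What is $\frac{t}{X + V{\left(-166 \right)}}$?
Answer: $- \frac{13673}{3216} \approx -4.2516$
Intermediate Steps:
$V{\left(d \right)} = 32$ ($V{\left(d \right)} = -10 + 42 = 32$)
$t = -27346$ ($t = -22671 - 4675 = -27346$)
$X = 6400$
$\frac{t}{X + V{\left(-166 \right)}} = - \frac{27346}{6400 + 32} = - \frac{27346}{6432} = \left(-27346\right) \frac{1}{6432} = - \frac{13673}{3216}$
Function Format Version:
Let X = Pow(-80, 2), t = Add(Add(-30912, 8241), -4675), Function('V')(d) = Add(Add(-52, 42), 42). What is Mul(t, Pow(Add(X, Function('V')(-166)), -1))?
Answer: Rational(-13673, 3216) ≈ -4.2516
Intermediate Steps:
Function('V')(d) = 32 (Function('V')(d) = Add(-10, 42) = 32)
t = -27346 (t = Add(-22671, -4675) = -27346)
X = 6400
Mul(t, Pow(Add(X, Function('V')(-166)), -1)) = Mul(-27346, Pow(Add(6400, 32), -1)) = Mul(-27346, Pow(6432, -1)) = Mul(-27346, Rational(1, 6432)) = Rational(-13673, 3216)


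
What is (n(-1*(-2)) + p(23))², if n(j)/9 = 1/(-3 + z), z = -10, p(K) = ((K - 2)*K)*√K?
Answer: 906794424/169 - 8694*√23/13 ≈ 5.3624e+6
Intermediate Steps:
p(K) = K^(3/2)*(-2 + K) (p(K) = ((-2 + K)*K)*√K = (K*(-2 + K))*√K = K^(3/2)*(-2 + K))
n(j) = -9/13 (n(j) = 9/(-3 - 10) = 9/(-13) = 9*(-1/13) = -9/13)
(n(-1*(-2)) + p(23))² = (-9/13 + 23^(3/2)*(-2 + 23))² = (-9/13 + (23*√23)*21)² = (-9/13 + 483*√23)²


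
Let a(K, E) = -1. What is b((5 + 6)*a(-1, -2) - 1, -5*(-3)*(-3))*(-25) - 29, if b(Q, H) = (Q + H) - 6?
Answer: 1546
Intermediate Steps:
b(Q, H) = -6 + H + Q (b(Q, H) = (H + Q) - 6 = -6 + H + Q)
b((5 + 6)*a(-1, -2) - 1, -5*(-3)*(-3))*(-25) - 29 = (-6 - 5*(-3)*(-3) + ((5 + 6)*(-1) - 1))*(-25) - 29 = (-6 + 15*(-3) + (11*(-1) - 1))*(-25) - 29 = (-6 - 45 + (-11 - 1))*(-25) - 29 = (-6 - 45 - 12)*(-25) - 29 = -63*(-25) - 29 = 1575 - 29 = 1546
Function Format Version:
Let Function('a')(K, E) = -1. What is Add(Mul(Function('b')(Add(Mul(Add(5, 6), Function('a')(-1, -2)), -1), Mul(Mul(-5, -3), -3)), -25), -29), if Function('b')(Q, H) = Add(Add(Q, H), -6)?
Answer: 1546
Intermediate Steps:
Function('b')(Q, H) = Add(-6, H, Q) (Function('b')(Q, H) = Add(Add(H, Q), -6) = Add(-6, H, Q))
Add(Mul(Function('b')(Add(Mul(Add(5, 6), Function('a')(-1, -2)), -1), Mul(Mul(-5, -3), -3)), -25), -29) = Add(Mul(Add(-6, Mul(Mul(-5, -3), -3), Add(Mul(Add(5, 6), -1), -1)), -25), -29) = Add(Mul(Add(-6, Mul(15, -3), Add(Mul(11, -1), -1)), -25), -29) = Add(Mul(Add(-6, -45, Add(-11, -1)), -25), -29) = Add(Mul(Add(-6, -45, -12), -25), -29) = Add(Mul(-63, -25), -29) = Add(1575, -29) = 1546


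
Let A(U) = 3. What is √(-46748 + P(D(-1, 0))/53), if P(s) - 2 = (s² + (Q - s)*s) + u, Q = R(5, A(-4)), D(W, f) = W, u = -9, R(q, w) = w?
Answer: I*√131315662/53 ≈ 216.21*I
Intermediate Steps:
Q = 3
P(s) = -7 + s² + s*(3 - s) (P(s) = 2 + ((s² + (3 - s)*s) - 9) = 2 + ((s² + s*(3 - s)) - 9) = 2 + (-9 + s² + s*(3 - s)) = -7 + s² + s*(3 - s))
√(-46748 + P(D(-1, 0))/53) = √(-46748 + (-7 + 3*(-1))/53) = √(-46748 + (-7 - 3)*(1/53)) = √(-46748 - 10*1/53) = √(-46748 - 10/53) = √(-2477654/53) = I*√131315662/53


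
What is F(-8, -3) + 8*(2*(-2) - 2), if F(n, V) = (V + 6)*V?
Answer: -57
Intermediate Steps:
F(n, V) = V*(6 + V) (F(n, V) = (6 + V)*V = V*(6 + V))
F(-8, -3) + 8*(2*(-2) - 2) = -3*(6 - 3) + 8*(2*(-2) - 2) = -3*3 + 8*(-4 - 2) = -9 + 8*(-6) = -9 - 48 = -57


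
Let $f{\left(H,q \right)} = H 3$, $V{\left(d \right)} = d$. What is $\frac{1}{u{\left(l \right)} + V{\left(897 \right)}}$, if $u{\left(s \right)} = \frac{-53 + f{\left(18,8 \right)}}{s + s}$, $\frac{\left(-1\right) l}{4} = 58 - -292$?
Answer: $\frac{2800}{2511599} \approx 0.0011148$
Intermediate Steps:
$l = -1400$ ($l = - 4 \left(58 - -292\right) = - 4 \left(58 + 292\right) = \left(-4\right) 350 = -1400$)
$f{\left(H,q \right)} = 3 H$
$u{\left(s \right)} = \frac{1}{2 s}$ ($u{\left(s \right)} = \frac{-53 + 3 \cdot 18}{s + s} = \frac{-53 + 54}{2 s} = 1 \frac{1}{2 s} = \frac{1}{2 s}$)
$\frac{1}{u{\left(l \right)} + V{\left(897 \right)}} = \frac{1}{\frac{1}{2 \left(-1400\right)} + 897} = \frac{1}{\frac{1}{2} \left(- \frac{1}{1400}\right) + 897} = \frac{1}{- \frac{1}{2800} + 897} = \frac{1}{\frac{2511599}{2800}} = \frac{2800}{2511599}$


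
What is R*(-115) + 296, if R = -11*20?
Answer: 25596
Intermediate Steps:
R = -220
R*(-115) + 296 = -220*(-115) + 296 = 25300 + 296 = 25596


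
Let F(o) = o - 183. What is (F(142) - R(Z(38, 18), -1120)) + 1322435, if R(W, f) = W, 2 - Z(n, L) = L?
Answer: 1322410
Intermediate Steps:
Z(n, L) = 2 - L
F(o) = -183 + o
(F(142) - R(Z(38, 18), -1120)) + 1322435 = ((-183 + 142) - (2 - 1*18)) + 1322435 = (-41 - (2 - 18)) + 1322435 = (-41 - 1*(-16)) + 1322435 = (-41 + 16) + 1322435 = -25 + 1322435 = 1322410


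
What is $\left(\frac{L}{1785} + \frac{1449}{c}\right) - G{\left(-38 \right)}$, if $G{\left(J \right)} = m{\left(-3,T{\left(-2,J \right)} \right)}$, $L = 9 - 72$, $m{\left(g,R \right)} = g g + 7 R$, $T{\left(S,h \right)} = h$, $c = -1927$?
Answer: $\frac{41966369}{163795} \approx 256.21$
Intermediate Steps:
$m{\left(g,R \right)} = g^{2} + 7 R$
$L = -63$ ($L = 9 - 72 = -63$)
$G{\left(J \right)} = 9 + 7 J$ ($G{\left(J \right)} = \left(-3\right)^{2} + 7 J = 9 + 7 J$)
$\left(\frac{L}{1785} + \frac{1449}{c}\right) - G{\left(-38 \right)} = \left(- \frac{63}{1785} + \frac{1449}{-1927}\right) - \left(9 + 7 \left(-38\right)\right) = \left(\left(-63\right) \frac{1}{1785} + 1449 \left(- \frac{1}{1927}\right)\right) - \left(9 - 266\right) = \left(- \frac{3}{85} - \frac{1449}{1927}\right) - -257 = - \frac{128946}{163795} + 257 = \frac{41966369}{163795}$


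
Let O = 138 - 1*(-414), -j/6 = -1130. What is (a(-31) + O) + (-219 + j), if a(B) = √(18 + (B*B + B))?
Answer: 7113 + 2*√237 ≈ 7143.8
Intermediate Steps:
j = 6780 (j = -6*(-1130) = 6780)
a(B) = √(18 + B + B²) (a(B) = √(18 + (B² + B)) = √(18 + (B + B²)) = √(18 + B + B²))
O = 552 (O = 138 + 414 = 552)
(a(-31) + O) + (-219 + j) = (√(18 - 31 + (-31)²) + 552) + (-219 + 6780) = (√(18 - 31 + 961) + 552) + 6561 = (√948 + 552) + 6561 = (2*√237 + 552) + 6561 = (552 + 2*√237) + 6561 = 7113 + 2*√237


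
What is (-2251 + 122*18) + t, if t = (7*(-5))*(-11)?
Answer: 330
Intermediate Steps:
t = 385 (t = -35*(-11) = 385)
(-2251 + 122*18) + t = (-2251 + 122*18) + 385 = (-2251 + 2196) + 385 = -55 + 385 = 330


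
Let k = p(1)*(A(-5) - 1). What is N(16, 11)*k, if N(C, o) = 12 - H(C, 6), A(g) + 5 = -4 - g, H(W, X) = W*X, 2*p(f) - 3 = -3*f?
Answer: 0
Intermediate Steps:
p(f) = 3/2 - 3*f/2 (p(f) = 3/2 + (-3*f)/2 = 3/2 - 3*f/2)
A(g) = -9 - g (A(g) = -5 + (-4 - g) = -9 - g)
N(C, o) = 12 - 6*C (N(C, o) = 12 - C*6 = 12 - 6*C)
k = 0 (k = (3/2 - 3/2*1)*((-9 - 1*(-5)) - 1) = (3/2 - 3/2)*((-9 + 5) - 1) = 0*(-4 - 1) = 0*(-5) = 0)
N(16, 11)*k = (12 - 6*16)*0 = (12 - 96)*0 = -84*0 = 0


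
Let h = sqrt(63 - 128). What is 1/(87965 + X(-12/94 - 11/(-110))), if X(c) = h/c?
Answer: 228709/20118608085 + 94*I*sqrt(65)/20118608085 ≈ 1.1368e-5 + 3.7669e-8*I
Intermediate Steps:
h = I*sqrt(65) (h = sqrt(-65) = I*sqrt(65) ≈ 8.0623*I)
X(c) = I*sqrt(65)/c (X(c) = (I*sqrt(65))/c = I*sqrt(65)/c)
1/(87965 + X(-12/94 - 11/(-110))) = 1/(87965 + I*sqrt(65)/(-12/94 - 11/(-110))) = 1/(87965 + I*sqrt(65)/(-12*1/94 - 11*(-1/110))) = 1/(87965 + I*sqrt(65)/(-6/47 + 1/10)) = 1/(87965 + I*sqrt(65)/(-13/470)) = 1/(87965 + I*sqrt(65)*(-470/13)) = 1/(87965 - 470*I*sqrt(65)/13)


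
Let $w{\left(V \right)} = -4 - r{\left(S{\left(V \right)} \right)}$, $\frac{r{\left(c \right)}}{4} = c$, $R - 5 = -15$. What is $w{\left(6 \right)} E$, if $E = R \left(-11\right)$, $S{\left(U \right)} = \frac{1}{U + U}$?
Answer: $- \frac{1430}{3} \approx -476.67$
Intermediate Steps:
$R = -10$ ($R = 5 - 15 = -10$)
$S{\left(U \right)} = \frac{1}{2 U}$
$r{\left(c \right)} = 4 c$
$E = 110$ ($E = \left(-10\right) \left(-11\right) = 110$)
$w{\left(V \right)} = -4 - \frac{2}{V}$ ($w{\left(V \right)} = -4 - 4 \frac{1}{2 V} = -4 - \frac{2}{V}$)
$w{\left(6 \right)} E = \left(-4 - \frac{2}{6}\right) 110 = \left(-4 - \frac{1}{3}\right) 110 = \left(- \frac{13}{3}\right) 110 = - \frac{1430}{3}$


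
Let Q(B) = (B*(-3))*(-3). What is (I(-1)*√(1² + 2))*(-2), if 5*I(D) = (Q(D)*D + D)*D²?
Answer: -16*√3/5 ≈ -5.5426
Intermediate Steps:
Q(B) = 9*B (Q(B) = -3*B*(-3) = 9*B)
I(D) = D²*(D + 9*D²)/5 (I(D) = (((9*D)*D + D)*D²)/5 = ((9*D² + D)*D²)/5 = ((D + 9*D²)*D²)/5 = (D²*(D + 9*D²))/5 = D²*(D + 9*D²)/5)
(I(-1)*√(1² + 2))*(-2) = (((⅕)*(-1)³*(1 + 9*(-1)))*√(1² + 2))*(-2) = (((⅕)*(-1)*(1 - 9))*√(1 + 2))*(-2) = (((⅕)*(-1)*(-8))*√3)*(-2) = (8*√3/5)*(-2) = -16*√3/5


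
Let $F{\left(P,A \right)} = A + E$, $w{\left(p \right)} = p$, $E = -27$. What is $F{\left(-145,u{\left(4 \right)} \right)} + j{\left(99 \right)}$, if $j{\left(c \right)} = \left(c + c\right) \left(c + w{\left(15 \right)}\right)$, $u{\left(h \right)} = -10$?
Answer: $22535$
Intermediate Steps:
$F{\left(P,A \right)} = -27 + A$ ($F{\left(P,A \right)} = A - 27 = -27 + A$)
$j{\left(c \right)} = 2 c \left(15 + c\right)$ ($j{\left(c \right)} = \left(c + c\right) \left(c + 15\right) = 2 c \left(15 + c\right)$)
$F{\left(-145,u{\left(4 \right)} \right)} + j{\left(99 \right)} = \left(-27 - 10\right) + 2 \cdot 99 \left(15 + 99\right) = -37 + 2 \cdot 99 \cdot 114 = -37 + 22572 = 22535$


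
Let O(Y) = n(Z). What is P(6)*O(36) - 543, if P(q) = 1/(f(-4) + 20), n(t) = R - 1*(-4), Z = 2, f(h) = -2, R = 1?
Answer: -9769/18 ≈ -542.72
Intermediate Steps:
n(t) = 5 (n(t) = 1 - 1*(-4) = 1 + 4 = 5)
O(Y) = 5
P(q) = 1/18 (P(q) = 1/(-2 + 20) = 1/18)
P(6)*O(36) - 543 = (1/18)*5 - 543 = 5/18 - 543 = -9769/18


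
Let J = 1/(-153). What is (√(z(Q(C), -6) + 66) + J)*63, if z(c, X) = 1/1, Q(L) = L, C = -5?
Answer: -7/17 + 63*√67 ≈ 515.27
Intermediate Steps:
z(c, X) = 1
J = -1/153 ≈ -0.0065359
(√(z(Q(C), -6) + 66) + J)*63 = (√(1 + 66) - 1/153)*63 = (√67 - 1/153)*63 = (-1/153 + √67)*63 = -7/17 + 63*√67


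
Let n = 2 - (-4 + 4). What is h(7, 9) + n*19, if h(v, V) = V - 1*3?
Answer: 44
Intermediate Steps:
h(v, V) = -3 + V (h(v, V) = V - 3 = -3 + V)
n = 2 (n = 2 - 1*0 = 2 + 0 = 2)
h(7, 9) + n*19 = (-3 + 9) + 2*19 = 6 + 38 = 44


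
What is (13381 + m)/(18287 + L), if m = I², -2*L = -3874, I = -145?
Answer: 17203/10112 ≈ 1.7012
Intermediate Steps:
L = 1937 (L = -½*(-3874) = 1937)
m = 21025 (m = (-145)² = 21025)
(13381 + m)/(18287 + L) = (13381 + 21025)/(18287 + 1937) = 34406/20224 = 34406*(1/20224) = 17203/10112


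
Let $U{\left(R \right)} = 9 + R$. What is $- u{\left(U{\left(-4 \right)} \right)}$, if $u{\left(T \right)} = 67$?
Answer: $-67$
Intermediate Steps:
$- u{\left(U{\left(-4 \right)} \right)} = \left(-1\right) 67 = -67$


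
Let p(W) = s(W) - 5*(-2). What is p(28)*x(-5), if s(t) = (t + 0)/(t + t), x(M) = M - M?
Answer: 0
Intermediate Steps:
x(M) = 0
s(t) = ½ (s(t) = t/((2*t)) = t*(1/(2*t)) = ½)
p(W) = 21/2 (p(W) = ½ - 5*(-2) = ½ + 10 = 21/2)
p(28)*x(-5) = (21/2)*0 = 0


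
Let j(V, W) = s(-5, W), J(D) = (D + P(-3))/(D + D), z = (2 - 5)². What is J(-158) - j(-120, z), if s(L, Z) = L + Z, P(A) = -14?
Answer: -273/79 ≈ -3.4557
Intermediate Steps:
z = 9 (z = (-3)² = 9)
J(D) = (-14 + D)/(2*D) (J(D) = (D - 14)/(D + D) = (-14 + D)/((2*D)) = (-14 + D)*(1/(2*D)) = (-14 + D)/(2*D))
j(V, W) = -5 + W
J(-158) - j(-120, z) = (½)*(-14 - 158)/(-158) - (-5 + 9) = (½)*(-1/158)*(-172) - 1*4 = 43/79 - 4 = -273/79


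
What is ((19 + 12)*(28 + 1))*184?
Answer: 165416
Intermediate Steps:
((19 + 12)*(28 + 1))*184 = (31*29)*184 = 899*184 = 165416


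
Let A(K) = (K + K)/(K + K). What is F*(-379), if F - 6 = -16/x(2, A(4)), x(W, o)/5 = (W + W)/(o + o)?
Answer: -8338/5 ≈ -1667.6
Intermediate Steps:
A(K) = 1 (A(K) = (2*K)/((2*K)) = (2*K)*(1/(2*K)) = 1)
x(W, o) = 5*W/o (x(W, o) = 5*((W + W)/(o + o)) = 5*((2*W)/((2*o))) = 5*((2*W)*(1/(2*o))) = 5*(W/o) = 5*W/o)
F = 22/5 (F = 6 - 16/(5*2/1) = 6 - 16/(5*2*1) = 6 - 16/10 = 6 - 16*⅒ = 6 - 8/5 = 22/5 ≈ 4.4000)
F*(-379) = (22/5)*(-379) = -8338/5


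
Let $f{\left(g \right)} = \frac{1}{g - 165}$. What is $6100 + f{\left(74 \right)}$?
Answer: $\frac{555099}{91} \approx 6100.0$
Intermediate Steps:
$f{\left(g \right)} = \frac{1}{-165 + g}$
$6100 + f{\left(74 \right)} = 6100 + \frac{1}{-165 + 74} = 6100 + \frac{1}{-91} = 6100 - \frac{1}{91} = \frac{555099}{91}$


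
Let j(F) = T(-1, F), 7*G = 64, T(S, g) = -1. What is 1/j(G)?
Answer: -1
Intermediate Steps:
G = 64/7 (G = (⅐)*64 = 64/7 ≈ 9.1429)
j(F) = -1
1/j(G) = 1/(-1) = -1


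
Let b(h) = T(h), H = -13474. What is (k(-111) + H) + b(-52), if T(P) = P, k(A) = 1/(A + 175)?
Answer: -865663/64 ≈ -13526.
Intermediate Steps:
k(A) = 1/(175 + A)
b(h) = h
(k(-111) + H) + b(-52) = (1/(175 - 111) - 13474) - 52 = (1/64 - 13474) - 52 = -862335/64 - 52 = -865663/64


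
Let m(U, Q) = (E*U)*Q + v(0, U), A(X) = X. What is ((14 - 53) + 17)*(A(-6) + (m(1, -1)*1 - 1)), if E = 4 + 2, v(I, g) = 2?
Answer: 242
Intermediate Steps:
E = 6
m(U, Q) = 2 + 6*Q*U (m(U, Q) = (6*U)*Q + 2 = 6*Q*U + 2 = 2 + 6*Q*U)
((14 - 53) + 17)*(A(-6) + (m(1, -1)*1 - 1)) = ((14 - 53) + 17)*(-6 + ((2 + 6*(-1)*1)*1 - 1)) = (-39 + 17)*(-6 + ((2 - 6)*1 - 1)) = -22*(-6 + (-4*1 - 1)) = -22*(-6 + (-4 - 1)) = -22*(-6 - 5) = -22*(-11) = 242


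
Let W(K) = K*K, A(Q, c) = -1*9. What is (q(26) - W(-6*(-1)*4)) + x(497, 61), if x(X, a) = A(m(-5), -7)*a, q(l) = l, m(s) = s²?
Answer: -1099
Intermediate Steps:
A(Q, c) = -9
W(K) = K²
x(X, a) = -9*a
(q(26) - W(-6*(-1)*4)) + x(497, 61) = (26 - (-6*(-1)*4)²) - 9*61 = (26 - (6*4)²) - 549 = (26 - 1*24²) - 549 = (26 - 1*576) - 549 = (26 - 576) - 549 = -550 - 549 = -1099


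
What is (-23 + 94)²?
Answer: 5041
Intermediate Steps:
(-23 + 94)² = 71² = 5041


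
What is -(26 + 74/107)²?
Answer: -8156736/11449 ≈ -712.44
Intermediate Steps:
-(26 + 74/107)² = -(2856/107)² = -1*8156736/11449 = -8156736/11449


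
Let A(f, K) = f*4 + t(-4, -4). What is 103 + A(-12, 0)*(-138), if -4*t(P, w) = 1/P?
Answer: 53747/8 ≈ 6718.4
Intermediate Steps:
t(P, w) = -1/(4*P)
A(f, K) = 1/16 + 4*f (A(f, K) = f*4 - ¼/(-4) = 4*f - ¼*(-¼) = 4*f + 1/16 = 1/16 + 4*f)
103 + A(-12, 0)*(-138) = 103 + (1/16 + 4*(-12))*(-138) = 103 + (1/16 - 48)*(-138) = 103 - 767/16*(-138) = 103 + 52923/8 = 53747/8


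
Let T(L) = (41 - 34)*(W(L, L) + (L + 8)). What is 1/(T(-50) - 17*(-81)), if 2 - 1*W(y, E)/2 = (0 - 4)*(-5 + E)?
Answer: -1/1969 ≈ -0.00050787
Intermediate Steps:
W(y, E) = -36 + 8*E (W(y, E) = 4 - 2*(0 - 4)*(-5 + E) = 4 - (-8)*(-5 + E) = 4 - 2*(20 - 4*E) = 4 + (-40 + 8*E) = -36 + 8*E)
T(L) = -196 + 63*L (T(L) = (41 - 34)*((-36 + 8*L) + (L + 8)) = 7*((-36 + 8*L) + (8 + L)) = 7*(-28 + 9*L) = -196 + 63*L)
1/(T(-50) - 17*(-81)) = 1/((-196 + 63*(-50)) - 17*(-81)) = 1/((-196 - 3150) + 1377) = 1/(-3346 + 1377) = 1/(-1969) = -1/1969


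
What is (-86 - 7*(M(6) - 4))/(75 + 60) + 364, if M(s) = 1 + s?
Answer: 49033/135 ≈ 363.21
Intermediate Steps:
(-86 - 7*(M(6) - 4))/(75 + 60) + 364 = (-86 - 7*((1 + 6) - 4))/(75 + 60) + 364 = (-86 - 7*(7 - 4))/135 + 364 = (-86 - 7*3)*(1/135) + 364 = (-86 - 21)*(1/135) + 364 = -107*1/135 + 364 = -107/135 + 364 = 49033/135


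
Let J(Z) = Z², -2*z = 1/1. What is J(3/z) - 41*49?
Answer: -1973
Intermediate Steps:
z = -½ (z = -½/1 = -½*1 = -½ ≈ -0.50000)
J(3/z) - 41*49 = (3/(-½))² - 41*49 = (3*(-2))² - 2009 = (-6)² - 2009 = 36 - 2009 = -1973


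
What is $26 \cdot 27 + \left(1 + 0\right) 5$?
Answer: $707$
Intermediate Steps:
$26 \cdot 27 + \left(1 + 0\right) 5 = 702 + 1 \cdot 5 = 702 + 5 = 707$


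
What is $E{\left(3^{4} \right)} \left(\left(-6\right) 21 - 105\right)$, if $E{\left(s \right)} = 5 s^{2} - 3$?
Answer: $-7577262$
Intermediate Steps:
$E{\left(s \right)} = -3 + 5 s^{2}$
$E{\left(3^{4} \right)} \left(\left(-6\right) 21 - 105\right) = \left(-3 + 5 \left(3^{4}\right)^{2}\right) \left(\left(-6\right) 21 - 105\right) = \left(-3 + 5 \cdot 81^{2}\right) \left(-126 - 105\right) = \left(-3 + 5 \cdot 6561\right) \left(-231\right) = \left(-3 + 32805\right) \left(-231\right) = 32802 \left(-231\right) = -7577262$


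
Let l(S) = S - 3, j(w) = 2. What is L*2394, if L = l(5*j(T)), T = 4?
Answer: 16758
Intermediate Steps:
l(S) = -3 + S
L = 7 (L = -3 + 5*2 = -3 + 10 = 7)
L*2394 = 7*2394 = 16758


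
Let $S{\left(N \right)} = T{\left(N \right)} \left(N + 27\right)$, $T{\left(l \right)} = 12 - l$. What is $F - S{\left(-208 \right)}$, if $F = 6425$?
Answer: $46245$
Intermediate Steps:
$S{\left(N \right)} = \left(12 - N\right) \left(27 + N\right)$ ($S{\left(N \right)} = \left(12 - N\right) \left(N + 27\right) = \left(12 - N\right) \left(27 + N\right)$)
$F - S{\left(-208 \right)} = 6425 - - \left(-12 - 208\right) \left(27 - 208\right) = 6425 - \left(-1\right) \left(-220\right) \left(-181\right) = 6425 - -39820 = 6425 + 39820 = 46245$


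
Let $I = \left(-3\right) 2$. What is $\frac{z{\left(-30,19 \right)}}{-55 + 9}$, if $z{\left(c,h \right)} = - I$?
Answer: $- \frac{3}{23} \approx -0.13043$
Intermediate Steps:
$I = -6$
$z{\left(c,h \right)} = 6$ ($z{\left(c,h \right)} = \left(-1\right) \left(-6\right) = 6$)
$\frac{z{\left(-30,19 \right)}}{-55 + 9} = \frac{1}{-55 + 9} \cdot 6 = \frac{1}{-46} \cdot 6 = \left(- \frac{1}{46}\right) 6 = - \frac{3}{23}$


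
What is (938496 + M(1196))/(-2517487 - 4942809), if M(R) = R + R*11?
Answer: -119106/932537 ≈ -0.12772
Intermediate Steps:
M(R) = 12*R (M(R) = R + 11*R = 12*R)
(938496 + M(1196))/(-2517487 - 4942809) = (938496 + 12*1196)/(-2517487 - 4942809) = (938496 + 14352)/(-7460296) = 952848*(-1/7460296) = -119106/932537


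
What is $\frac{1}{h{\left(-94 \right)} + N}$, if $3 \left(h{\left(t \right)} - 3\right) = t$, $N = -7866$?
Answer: $- \frac{3}{23683} \approx -0.00012667$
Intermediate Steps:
$h{\left(t \right)} = 3 + \frac{t}{3}$
$\frac{1}{h{\left(-94 \right)} + N} = \frac{1}{\left(3 + \frac{1}{3} \left(-94\right)\right) - 7866} = \frac{1}{\left(3 - \frac{94}{3}\right) - 7866} = \frac{1}{- \frac{85}{3} - 7866} = \frac{1}{- \frac{23683}{3}} = - \frac{3}{23683}$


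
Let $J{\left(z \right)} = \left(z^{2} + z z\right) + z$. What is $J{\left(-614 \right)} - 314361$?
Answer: $439017$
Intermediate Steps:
$J{\left(z \right)} = z + 2 z^{2}$ ($J{\left(z \right)} = \left(z^{2} + z^{2}\right) + z = 2 z^{2} + z = z + 2 z^{2}$)
$J{\left(-614 \right)} - 314361 = - 614 \left(1 + 2 \left(-614\right)\right) - 314361 = - 614 \left(1 - 1228\right) - 314361 = \left(-614\right) \left(-1227\right) - 314361 = 753378 - 314361 = 439017$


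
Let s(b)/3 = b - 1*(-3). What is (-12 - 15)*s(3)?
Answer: -486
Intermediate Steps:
s(b) = 9 + 3*b (s(b) = 3*(b - 1*(-3)) = 3*(b + 3) = 3*(3 + b) = 9 + 3*b)
(-12 - 15)*s(3) = (-12 - 15)*(9 + 3*3) = -27*(9 + 9) = -27*18 = -486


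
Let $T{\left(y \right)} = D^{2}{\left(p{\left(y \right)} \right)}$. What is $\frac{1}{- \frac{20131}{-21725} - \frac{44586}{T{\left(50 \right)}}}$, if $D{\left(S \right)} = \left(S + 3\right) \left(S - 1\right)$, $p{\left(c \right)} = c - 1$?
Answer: $\frac{7519283200}{6913767847} \approx 1.0876$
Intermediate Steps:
$p{\left(c \right)} = -1 + c$
$D{\left(S \right)} = \left(-1 + S\right) \left(3 + S\right)$ ($D{\left(S \right)} = \left(3 + S\right) \left(-1 + S\right) = \left(-1 + S\right) \left(3 + S\right)$)
$T{\left(y \right)} = \left(-5 + \left(-1 + y\right)^{2} + 2 y\right)^{2}$ ($T{\left(y \right)} = \left(-3 + \left(-1 + y\right)^{2} + 2 \left(-1 + y\right)\right)^{2} = \left(-3 + \left(-1 + y\right)^{2} + \left(-2 + 2 y\right)\right)^{2} = \left(-5 + \left(-1 + y\right)^{2} + 2 y\right)^{2}$)
$\frac{1}{- \frac{20131}{-21725} - \frac{44586}{T{\left(50 \right)}}} = \frac{1}{- \frac{20131}{-21725} - \frac{44586}{16 + 50^{4} - 8 \cdot 50^{2}}} = \frac{1}{\left(-20131\right) \left(- \frac{1}{21725}\right) - \frac{44586}{16 + 6250000 - 20000}} = \frac{1}{\frac{20131}{21725} - \frac{44586}{16 + 6250000 - 20000}} = \frac{1}{\frac{20131}{21725} - \frac{44586}{6230016}} = \frac{1}{\frac{20131}{21725} - \frac{2477}{346112}} = \frac{1}{\frac{6913767847}{7519283200}} = \frac{7519283200}{6913767847}$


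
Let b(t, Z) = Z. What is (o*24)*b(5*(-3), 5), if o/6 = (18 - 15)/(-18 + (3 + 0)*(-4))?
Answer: -72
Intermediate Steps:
o = -⅗ (o = 6*((18 - 15)/(-18 + (3 + 0)*(-4))) = 6*(3/(-18 + 3*(-4))) = 6*(3/(-18 - 12)) = 6*(3/(-30)) = 6*(3*(-1/30)) = 6*(-⅒) = -⅗ ≈ -0.60000)
(o*24)*b(5*(-3), 5) = -⅗*24*5 = -72/5*5 = -72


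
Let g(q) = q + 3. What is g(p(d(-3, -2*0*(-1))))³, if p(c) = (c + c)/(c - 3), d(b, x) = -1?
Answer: 343/8 ≈ 42.875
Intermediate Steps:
p(c) = 2*c/(-3 + c) (p(c) = (2*c)/(-3 + c) = 2*c/(-3 + c))
g(q) = 3 + q
g(p(d(-3, -2*0*(-1))))³ = (3 + 2*(-1)/(-3 - 1))³ = (3 + 2*(-1)/(-4))³ = (3 + 2*(-1)*(-¼))³ = (3 + ½)³ = (7/2)³ = 343/8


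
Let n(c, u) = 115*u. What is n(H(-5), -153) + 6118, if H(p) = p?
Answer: -11477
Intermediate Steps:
n(H(-5), -153) + 6118 = 115*(-153) + 6118 = -17595 + 6118 = -11477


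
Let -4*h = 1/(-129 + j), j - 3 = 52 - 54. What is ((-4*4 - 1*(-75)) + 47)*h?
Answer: 53/256 ≈ 0.20703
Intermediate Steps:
j = 1 (j = 3 + (52 - 54) = 3 - 2 = 1)
h = 1/512 (h = -1/(4*(-129 + 1)) = -1/4/(-128) = -1/4*(-1/128) = 1/512 ≈ 0.0019531)
((-4*4 - 1*(-75)) + 47)*h = ((-4*4 - 1*(-75)) + 47)*(1/512) = ((-16 + 75) + 47)*(1/512) = (59 + 47)*(1/512) = 106*(1/512) = 53/256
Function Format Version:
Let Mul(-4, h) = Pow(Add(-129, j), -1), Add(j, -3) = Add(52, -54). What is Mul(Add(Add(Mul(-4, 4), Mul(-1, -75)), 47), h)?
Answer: Rational(53, 256) ≈ 0.20703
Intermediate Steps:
j = 1 (j = Add(3, Add(52, -54)) = Add(3, -2) = 1)
h = Rational(1, 512) (h = Mul(Rational(-1, 4), Pow(Add(-129, 1), -1)) = Mul(Rational(-1, 4), Pow(-128, -1)) = Mul(Rational(-1, 4), Rational(-1, 128)) = Rational(1, 512) ≈ 0.0019531)
Mul(Add(Add(Mul(-4, 4), Mul(-1, -75)), 47), h) = Mul(Add(Add(Mul(-4, 4), Mul(-1, -75)), 47), Rational(1, 512)) = Mul(Add(Add(-16, 75), 47), Rational(1, 512)) = Mul(Add(59, 47), Rational(1, 512)) = Mul(106, Rational(1, 512)) = Rational(53, 256)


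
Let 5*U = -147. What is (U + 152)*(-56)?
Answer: -34328/5 ≈ -6865.6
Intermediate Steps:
U = -147/5 (U = (⅕)*(-147) = -147/5 ≈ -29.400)
(U + 152)*(-56) = (-147/5 + 152)*(-56) = (613/5)*(-56) = -34328/5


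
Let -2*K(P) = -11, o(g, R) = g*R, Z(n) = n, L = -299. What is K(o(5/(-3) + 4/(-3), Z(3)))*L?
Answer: -3289/2 ≈ -1644.5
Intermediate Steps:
o(g, R) = R*g
K(P) = 11/2 (K(P) = -½*(-11) = 11/2)
K(o(5/(-3) + 4/(-3), Z(3)))*L = (11/2)*(-299) = -3289/2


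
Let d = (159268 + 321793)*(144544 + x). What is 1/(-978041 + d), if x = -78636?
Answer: 1/31704790347 ≈ 3.1541e-11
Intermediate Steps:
d = 31705768388 (d = (159268 + 321793)*(144544 - 78636) = 481061*65908 = 31705768388)
1/(-978041 + d) = 1/(-978041 + 31705768388) = 1/31704790347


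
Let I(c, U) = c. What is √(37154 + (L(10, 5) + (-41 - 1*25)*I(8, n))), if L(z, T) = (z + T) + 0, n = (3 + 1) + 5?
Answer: √36641 ≈ 191.42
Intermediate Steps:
n = 9 (n = 4 + 5 = 9)
L(z, T) = T + z (L(z, T) = (T + z) + 0 = T + z)
√(37154 + (L(10, 5) + (-41 - 1*25)*I(8, n))) = √(37154 + ((5 + 10) + (-41 - 1*25)*8)) = √(37154 + (15 + (-41 - 25)*8)) = √(37154 + (15 - 66*8)) = √(37154 + (15 - 528)) = √(37154 - 513) = √36641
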